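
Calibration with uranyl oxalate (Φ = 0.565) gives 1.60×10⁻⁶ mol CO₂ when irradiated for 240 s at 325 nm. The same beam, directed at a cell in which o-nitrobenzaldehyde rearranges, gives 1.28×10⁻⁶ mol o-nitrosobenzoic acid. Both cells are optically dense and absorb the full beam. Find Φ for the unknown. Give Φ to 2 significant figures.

Φ = 0.45

Photons absorbed by the actinometer: 1.60×10⁻⁶ / 0.565 = 2.832×10⁻⁶ mol.
Φ(unknown) = 1.28×10⁻⁶ / 2.832×10⁻⁶ = 0.45.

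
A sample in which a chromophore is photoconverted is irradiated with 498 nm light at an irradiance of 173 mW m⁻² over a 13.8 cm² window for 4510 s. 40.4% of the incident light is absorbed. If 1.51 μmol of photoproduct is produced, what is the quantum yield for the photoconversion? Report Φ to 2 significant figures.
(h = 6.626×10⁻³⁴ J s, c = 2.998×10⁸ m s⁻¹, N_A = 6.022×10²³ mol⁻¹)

Product: 1.51 μmol = 1.51×10⁻⁶ mol.
Photon energy at 498 nm: hc/λ = (6.626×10⁻³⁴)(2.998×10⁸)/(498×10⁻⁹) = 3.989×10⁻¹⁹ J.
Energy delivered: (173 mW m⁻²)(13.8×10⁻⁴ m²)(4510 s) = 1.077 J.
Photons incident: 1.077 / 3.989×10⁻¹⁹ = 2.700×10¹⁸, i.e. 2.700×10¹⁸/6.022×10²³ = 4.484×10⁻⁶ mol.
Photons absorbed: 0.404 × 4.484×10⁻⁶ = 1.812×10⁻⁶ mol.
Φ = 1.51×10⁻⁶ mol / 1.812×10⁻⁶ mol photons = 0.83.

Φ = 0.83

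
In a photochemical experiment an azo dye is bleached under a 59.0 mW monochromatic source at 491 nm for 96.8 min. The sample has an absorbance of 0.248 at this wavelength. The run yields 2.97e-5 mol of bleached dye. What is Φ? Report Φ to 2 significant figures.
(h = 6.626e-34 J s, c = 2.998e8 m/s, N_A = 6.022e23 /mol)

Φ = 0.049

Photon energy at 491 nm: hc/λ = (6.626e-34)(2.998e8)/(491e-9) = 4.046e-19 J.
Energy delivered: (59.0 mW)(5808 s) = 342.7 J.
Photons incident: 342.7 / 4.046e-19 = 8.470e20, i.e. 8.470e20/6.022e23 = 0.001407 mol.
Fraction absorbed: 1 − 10^(−0.248) = 0.4351.
Photons absorbed: 0.4351 × 0.001407 = 6.122e-4 mol.
Φ = 2.97e-5 mol / 6.122e-4 mol photons = 0.049.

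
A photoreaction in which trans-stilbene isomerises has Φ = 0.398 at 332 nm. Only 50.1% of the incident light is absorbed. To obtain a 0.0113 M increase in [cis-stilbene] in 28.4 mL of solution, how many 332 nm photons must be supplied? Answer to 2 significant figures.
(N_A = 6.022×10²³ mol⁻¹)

9.7×10²⁰ photons

Product: (0.0113 M)(0.0284 L) = 3.209×10⁻⁴ mol.
Photons that must be absorbed: 3.209×10⁻⁴ / 0.398 = 8.063×10⁻⁴ mol.
Incident photons needed: 8.063×10⁻⁴ / 0.501 = 0.001609 mol.
Photon count: 0.001609 × 6.022×10²³ = 9.7×10²⁰.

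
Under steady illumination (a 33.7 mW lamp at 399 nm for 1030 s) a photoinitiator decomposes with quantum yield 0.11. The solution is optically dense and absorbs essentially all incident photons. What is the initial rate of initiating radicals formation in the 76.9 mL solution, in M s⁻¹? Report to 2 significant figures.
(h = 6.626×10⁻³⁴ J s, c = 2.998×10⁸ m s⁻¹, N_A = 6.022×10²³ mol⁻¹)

Photon energy at 399 nm: hc/λ = (6.626×10⁻³⁴)(2.998×10⁸)/(399×10⁻⁹) = 4.979×10⁻¹⁹ J.
Energy delivered: (33.7 mW)(1030 s) = 34.71 J.
Photons incident: 34.71 / 4.979×10⁻¹⁹ = 6.971×10¹⁹, i.e. 6.971×10¹⁹/6.022×10²³ = 1.158×10⁻⁴ mol.
Product formed: 0.11 × 1.158×10⁻⁴ = 1.274×10⁻⁵ mol.
Rate: 1.274×10⁻⁵ mol / (1030 s × 0.0769 L) = 1.6×10⁻⁷ M s⁻¹.

1.6×10⁻⁷ M s⁻¹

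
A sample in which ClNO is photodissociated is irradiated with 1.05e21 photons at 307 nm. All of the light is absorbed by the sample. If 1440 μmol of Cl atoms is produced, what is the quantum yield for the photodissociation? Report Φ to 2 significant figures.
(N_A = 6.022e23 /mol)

Product: 1440 μmol = 0.00144 mol.
Moles of photons: 1.05e21 / 6.022e23 = 0.001744 mol.
Φ = 0.00144 mol / 0.001744 mol photons = 0.83.

Φ = 0.83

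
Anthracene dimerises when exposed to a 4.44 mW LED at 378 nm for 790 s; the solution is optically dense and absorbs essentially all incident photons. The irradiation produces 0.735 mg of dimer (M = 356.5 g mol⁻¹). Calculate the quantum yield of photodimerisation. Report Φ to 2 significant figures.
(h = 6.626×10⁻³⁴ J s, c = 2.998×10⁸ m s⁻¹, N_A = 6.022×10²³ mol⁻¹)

Product: 0.735 mg / 356.5 g mol⁻¹ = 2.062×10⁻⁶ mol.
Photon energy at 378 nm: hc/λ = (6.626×10⁻³⁴)(2.998×10⁸)/(378×10⁻⁹) = 5.255×10⁻¹⁹ J.
Energy delivered: (4.44 mW)(790 s) = 3.508 J.
Photons incident: 3.508 / 5.255×10⁻¹⁹ = 6.676×10¹⁸, i.e. 6.676×10¹⁸/6.022×10²³ = 1.109×10⁻⁵ mol.
Φ = 2.062×10⁻⁶ mol / 1.109×10⁻⁵ mol photons = 0.19.

Φ = 0.19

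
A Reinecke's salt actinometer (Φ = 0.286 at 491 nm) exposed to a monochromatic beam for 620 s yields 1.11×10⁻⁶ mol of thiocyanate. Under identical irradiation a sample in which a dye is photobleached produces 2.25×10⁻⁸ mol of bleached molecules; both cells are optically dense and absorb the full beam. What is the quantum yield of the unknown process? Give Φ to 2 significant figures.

Φ = 0.0058

Photons absorbed by the actinometer: 1.11×10⁻⁶ / 0.286 = 3.881×10⁻⁶ mol.
Φ(unknown) = 2.25×10⁻⁸ / 3.881×10⁻⁶ = 0.0058.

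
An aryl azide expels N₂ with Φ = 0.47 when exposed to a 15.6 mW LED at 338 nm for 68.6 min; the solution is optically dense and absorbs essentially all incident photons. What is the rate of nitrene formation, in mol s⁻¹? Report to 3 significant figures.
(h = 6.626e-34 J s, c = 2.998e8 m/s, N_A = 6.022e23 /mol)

Photon energy at 338 nm: hc/λ = (6.626e-34)(2.998e8)/(338e-9) = 5.877e-19 J.
Energy delivered: (15.6 mW)(4116 s) = 64.21 J.
Photons incident: 64.21 / 5.877e-19 = 1.093e20, i.e. 1.093e20/6.022e23 = 1.815e-4 mol.
Product formed: 0.47 × 1.815e-4 = 8.531e-5 mol.
Rate: 8.531e-5 / 4116 s = 2.07e-8 mol s⁻¹.

2.07e-8 mol s⁻¹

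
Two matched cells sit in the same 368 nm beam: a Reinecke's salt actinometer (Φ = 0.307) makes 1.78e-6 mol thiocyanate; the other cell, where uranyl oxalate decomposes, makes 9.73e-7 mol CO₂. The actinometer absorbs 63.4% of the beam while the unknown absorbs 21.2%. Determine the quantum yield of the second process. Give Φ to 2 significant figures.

Photons absorbed by the actinometer: 1.78e-6 / 0.307 = 5.798e-6 mol.
Incident flux: 5.798e-6 / 0.634 = 9.145e-6 einstein.
Absorbed by unknown: 0.212 × 9.145e-6 = 1.939e-6 mol.
Φ(unknown) = 9.73e-7 / 1.939e-6 = 0.50.

Φ = 0.50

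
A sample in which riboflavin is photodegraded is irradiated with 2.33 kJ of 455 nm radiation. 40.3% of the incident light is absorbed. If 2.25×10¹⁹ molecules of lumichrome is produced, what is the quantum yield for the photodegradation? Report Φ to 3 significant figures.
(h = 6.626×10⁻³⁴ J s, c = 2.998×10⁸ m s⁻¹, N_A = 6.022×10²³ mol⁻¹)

Φ = 0.0105

Product: 2.25×10¹⁹ / 6.022×10²³ = 3.736×10⁻⁵ mol.
Photon energy at 455 nm: hc/λ = (6.626×10⁻³⁴)(2.998×10⁸)/(455×10⁻⁹) = 4.366×10⁻¹⁹ J.
Incident energy: 2.33 kJ = 2330 J.
Photons incident: 2330 / 4.366×10⁻¹⁹ = 5.337×10²¹, i.e. 5.337×10²¹/6.022×10²³ = 0.008863 mol.
Photons absorbed: 0.403 × 0.008863 = 0.003572 mol.
Φ = 3.736×10⁻⁵ mol / 0.003572 mol photons = 0.0105.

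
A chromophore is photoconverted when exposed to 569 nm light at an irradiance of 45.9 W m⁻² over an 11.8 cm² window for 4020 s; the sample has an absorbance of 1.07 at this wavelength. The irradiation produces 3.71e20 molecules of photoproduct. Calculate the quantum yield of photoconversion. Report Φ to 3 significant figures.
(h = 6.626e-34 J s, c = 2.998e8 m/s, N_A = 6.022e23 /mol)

Product: 3.71e20 / 6.022e23 = 6.161e-4 mol.
Photon energy at 569 nm: hc/λ = (6.626e-34)(2.998e8)/(569e-9) = 3.491e-19 J.
Energy delivered: (45.9 W m⁻²)(11.8e-4 m²)(4020 s) = 217.7 J.
Photons incident: 217.7 / 3.491e-19 = 6.236e20, i.e. 6.236e20/6.022e23 = 0.001036 mol.
Fraction absorbed: 1 − 10^(−1.07) = 0.9149.
Photons absorbed: 0.9149 × 0.001036 = 9.478e-4 mol.
Φ = 6.161e-4 mol / 9.478e-4 mol photons = 0.650.

Φ = 0.650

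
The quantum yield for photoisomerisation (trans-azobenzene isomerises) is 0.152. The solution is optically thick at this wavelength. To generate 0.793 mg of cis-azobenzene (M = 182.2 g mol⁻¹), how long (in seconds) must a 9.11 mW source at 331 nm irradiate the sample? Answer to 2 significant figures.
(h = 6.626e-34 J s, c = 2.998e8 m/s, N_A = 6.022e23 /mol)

t ≈ 1100 s

Product: 0.793 mg / 182.2 g mol⁻¹ = 4.352e-6 mol.
Photons that must be absorbed: 4.352e-6 / 0.152 = 2.863e-5 mol.
Photon energy: hc/λ = 6.001e-19 J; per mole, 3.614e5 J mol⁻¹.
Energy required: 2.863e-5 × 3.614e5 = 10.35 J.
Time: 10.35 J / 0.00911 W = 1100 s.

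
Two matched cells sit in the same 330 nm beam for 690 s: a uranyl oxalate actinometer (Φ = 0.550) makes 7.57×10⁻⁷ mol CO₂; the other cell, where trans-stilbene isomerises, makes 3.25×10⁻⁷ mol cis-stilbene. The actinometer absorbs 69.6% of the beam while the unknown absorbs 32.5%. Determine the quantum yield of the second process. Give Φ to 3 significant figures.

Φ = 0.506

Photons absorbed by the actinometer: 7.57×10⁻⁷ / 0.550 = 1.376×10⁻⁶ mol.
Incident flux: 1.376×10⁻⁶ / 0.696 = 1.977×10⁻⁶ einstein.
Absorbed by unknown: 0.325 × 1.977×10⁻⁶ = 6.425×10⁻⁷ mol.
Φ(unknown) = 3.25×10⁻⁷ / 6.425×10⁻⁷ = 0.506.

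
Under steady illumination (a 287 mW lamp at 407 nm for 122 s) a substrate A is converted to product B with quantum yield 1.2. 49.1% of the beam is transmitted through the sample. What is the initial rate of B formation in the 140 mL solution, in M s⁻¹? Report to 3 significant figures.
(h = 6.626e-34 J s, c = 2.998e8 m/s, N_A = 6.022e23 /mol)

4.26e-6 M s⁻¹

Photon energy at 407 nm: hc/λ = (6.626e-34)(2.998e8)/(407e-9) = 4.881e-19 J.
Energy delivered: (287 mW)(122 s) = 35.01 J.
Photons incident: 35.01 / 4.881e-19 = 7.173e19, i.e. 7.173e19/6.022e23 = 1.191e-4 mol.
Fraction absorbed: 1 − 49.1/100 = 0.5090.
Photons absorbed: 0.5090 × 1.191e-4 = 6.062e-5 mol.
Product formed: 1.2 × 6.062e-5 = 7.274e-5 mol.
Rate: 7.274e-5 mol / (122 s × 0.14 L) = 4.26e-6 M s⁻¹.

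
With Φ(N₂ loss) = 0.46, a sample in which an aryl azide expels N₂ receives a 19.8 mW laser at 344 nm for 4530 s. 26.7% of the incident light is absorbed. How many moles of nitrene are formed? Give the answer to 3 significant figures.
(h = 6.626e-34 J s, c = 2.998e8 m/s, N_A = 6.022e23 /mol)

3.17e-5 mol

Photon energy at 344 nm: hc/λ = (6.626e-34)(2.998e8)/(344e-9) = 5.775e-19 J.
Energy delivered: (19.8 mW)(4530 s) = 89.69 J.
Photons incident: 89.69 / 5.775e-19 = 1.553e20, i.e. 1.553e20/6.022e23 = 2.579e-4 mol.
Photons absorbed: 0.267 × 2.579e-4 = 6.886e-5 mol.
Product: Φ × n_abs = 0.46 × 6.886e-5 = 3.168e-5 mol.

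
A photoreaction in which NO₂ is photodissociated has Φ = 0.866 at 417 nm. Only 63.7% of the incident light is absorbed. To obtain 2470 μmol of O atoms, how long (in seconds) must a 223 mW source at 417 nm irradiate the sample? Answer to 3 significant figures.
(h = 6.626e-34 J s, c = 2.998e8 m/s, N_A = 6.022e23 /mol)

t ≈ 5760 s

Product: 2470 μmol = 0.00247 mol.
Photons that must be absorbed: 0.00247 / 0.866 = 0.002852 mol.
Incident photons needed: 0.002852 / 0.637 = 0.004477 mol.
Photon energy: hc/λ = 4.764e-19 J; per mole, 2.869e5 J mol⁻¹.
Energy required: 0.004477 × 2.869e5 = 1284 J.
Time: 1284 J / 0.223 W = 5760 s.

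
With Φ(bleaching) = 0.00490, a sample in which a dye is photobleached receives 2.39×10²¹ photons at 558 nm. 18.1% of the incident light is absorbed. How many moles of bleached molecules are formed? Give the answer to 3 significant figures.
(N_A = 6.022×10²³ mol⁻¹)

3.52×10⁻⁶ mol

Moles of photons: 2.39×10²¹ / 6.022×10²³ = 0.003969 mol.
Photons absorbed: 0.181 × 0.003969 = 7.184×10⁻⁴ mol.
Product: Φ × n_abs = 0.00490 × 7.184×10⁻⁴ = 3.520×10⁻⁶ mol.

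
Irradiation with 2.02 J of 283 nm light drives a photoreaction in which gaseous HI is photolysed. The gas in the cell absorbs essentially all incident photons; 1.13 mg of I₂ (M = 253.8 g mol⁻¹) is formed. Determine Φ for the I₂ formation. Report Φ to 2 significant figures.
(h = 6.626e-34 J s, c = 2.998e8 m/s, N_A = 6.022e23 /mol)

Product: 1.13 mg / 253.8 g mol⁻¹ = 4.452e-6 mol.
Photon energy at 283 nm: hc/λ = (6.626e-34)(2.998e8)/(283e-9) = 7.019e-19 J.
Photons incident: 2.02 / 7.019e-19 = 2.878e18, i.e. 2.878e18/6.022e23 = 4.779e-6 mol.
Φ = 4.452e-6 mol / 4.779e-6 mol photons = 0.93.

Φ = 0.93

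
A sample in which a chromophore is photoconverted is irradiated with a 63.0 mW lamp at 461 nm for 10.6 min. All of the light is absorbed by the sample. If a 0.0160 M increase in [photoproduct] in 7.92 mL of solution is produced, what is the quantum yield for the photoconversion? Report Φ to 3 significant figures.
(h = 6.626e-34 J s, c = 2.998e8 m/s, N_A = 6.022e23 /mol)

Φ = 0.821

Product: (0.0160 M)(0.00792 L) = 1.267e-4 mol.
Photon energy at 461 nm: hc/λ = (6.626e-34)(2.998e8)/(461e-9) = 4.309e-19 J.
Energy delivered: (63.0 mW)(636 s) = 40.07 J.
Photons incident: 40.07 / 4.309e-19 = 9.299e19, i.e. 9.299e19/6.022e23 = 1.544e-4 mol.
Φ = 1.267e-4 mol / 1.544e-4 mol photons = 0.821.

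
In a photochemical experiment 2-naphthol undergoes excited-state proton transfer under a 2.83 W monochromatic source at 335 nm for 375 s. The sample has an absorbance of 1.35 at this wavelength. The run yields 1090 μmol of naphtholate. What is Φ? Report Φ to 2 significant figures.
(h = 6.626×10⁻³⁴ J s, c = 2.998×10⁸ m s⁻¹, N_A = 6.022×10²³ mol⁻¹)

Product: 1090 μmol = 0.00109 mol.
Photon energy at 335 nm: hc/λ = (6.626×10⁻³⁴)(2.998×10⁸)/(335×10⁻⁹) = 5.930×10⁻¹⁹ J.
Energy delivered: (2.83 W)(375 s) = 1061 J.
Photons incident: 1061 / 5.930×10⁻¹⁹ = 1.789×10²¹, i.e. 1.789×10²¹/6.022×10²³ = 0.002971 mol.
Fraction absorbed: 1 − 10^(−1.35) = 0.9553.
Photons absorbed: 0.9553 × 0.002971 = 0.002838 mol.
Φ = 0.00109 mol / 0.002838 mol photons = 0.38.

Φ = 0.38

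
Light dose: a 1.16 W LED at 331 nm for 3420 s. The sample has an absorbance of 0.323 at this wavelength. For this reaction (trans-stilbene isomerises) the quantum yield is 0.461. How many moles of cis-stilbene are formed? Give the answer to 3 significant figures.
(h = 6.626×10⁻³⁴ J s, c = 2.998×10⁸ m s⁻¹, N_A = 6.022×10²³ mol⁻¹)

0.00266 mol

Photon energy at 331 nm: hc/λ = (6.626×10⁻³⁴)(2.998×10⁸)/(331×10⁻⁹) = 6.001×10⁻¹⁹ J.
Energy delivered: (1.16 W)(3420 s) = 3967 J.
Photons incident: 3967 / 6.001×10⁻¹⁹ = 6.611×10²¹, i.e. 6.611×10²¹/6.022×10²³ = 0.01098 mol.
Fraction absorbed: 1 − 10^(−0.323) = 0.5247.
Photons absorbed: 0.5247 × 0.01098 = 0.005761 mol.
Product: Φ × n_abs = 0.461 × 0.005761 = 0.002656 mol.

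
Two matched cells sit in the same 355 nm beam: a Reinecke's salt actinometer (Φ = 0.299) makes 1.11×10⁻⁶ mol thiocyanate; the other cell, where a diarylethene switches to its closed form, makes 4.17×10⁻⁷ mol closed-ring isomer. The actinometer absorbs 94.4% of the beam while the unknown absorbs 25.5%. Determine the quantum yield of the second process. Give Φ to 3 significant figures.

Photons absorbed by the actinometer: 1.11×10⁻⁶ / 0.299 = 3.712×10⁻⁶ mol.
Incident flux: 3.712×10⁻⁶ / 0.944 = 3.932×10⁻⁶ einstein.
Absorbed by unknown: 0.255 × 3.932×10⁻⁶ = 1.003×10⁻⁶ mol.
Φ(unknown) = 4.17×10⁻⁷ / 1.003×10⁻⁶ = 0.416.

Φ = 0.416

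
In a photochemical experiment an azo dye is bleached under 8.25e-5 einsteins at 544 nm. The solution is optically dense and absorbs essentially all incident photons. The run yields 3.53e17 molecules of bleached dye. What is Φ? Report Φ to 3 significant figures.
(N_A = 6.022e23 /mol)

Product: 3.53e17 / 6.022e23 = 5.862e-7 mol.
Φ = 5.862e-7 mol / 8.25e-5 mol photons = 0.00711.

Φ = 0.00711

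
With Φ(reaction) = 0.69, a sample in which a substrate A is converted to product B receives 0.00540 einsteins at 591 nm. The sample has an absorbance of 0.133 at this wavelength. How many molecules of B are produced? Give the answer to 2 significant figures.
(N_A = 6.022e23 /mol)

Fraction absorbed: 1 − 10^(−0.133) = 0.2638.
Photons absorbed: 0.2638 × 0.00540 = 0.001425 mol.
Product: Φ × n_abs = 0.69 × 0.001425 = 9.833e-4 mol.
As a count: 9.833e-4 × 6.022e23 = 5.9e20.

5.9e20 molecules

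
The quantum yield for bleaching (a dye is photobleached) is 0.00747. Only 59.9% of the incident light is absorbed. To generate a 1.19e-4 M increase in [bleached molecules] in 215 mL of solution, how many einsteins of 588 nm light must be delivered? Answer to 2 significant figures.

0.0057 einstein

Product: (1.19e-4 M)(0.215 L) = 2.559e-5 mol.
Photons that must be absorbed: 2.559e-5 / 0.00747 = 0.003426 mol.
Incident photons needed: 0.003426 / 0.599 = 0.005720 mol.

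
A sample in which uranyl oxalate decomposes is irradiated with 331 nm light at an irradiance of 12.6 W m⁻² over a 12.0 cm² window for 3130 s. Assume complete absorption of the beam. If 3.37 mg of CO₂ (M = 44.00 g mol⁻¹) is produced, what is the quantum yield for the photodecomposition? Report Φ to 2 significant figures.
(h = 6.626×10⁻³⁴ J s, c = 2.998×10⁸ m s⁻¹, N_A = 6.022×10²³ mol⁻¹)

Φ = 0.58

Product: 3.37 mg / 44.00 g mol⁻¹ = 7.659×10⁻⁵ mol.
Photon energy at 331 nm: hc/λ = (6.626×10⁻³⁴)(2.998×10⁸)/(331×10⁻⁹) = 6.001×10⁻¹⁹ J.
Energy delivered: (12.6 W m⁻²)(12.0×10⁻⁴ m²)(3130 s) = 47.33 J.
Photons incident: 47.33 / 6.001×10⁻¹⁹ = 7.887×10¹⁹, i.e. 7.887×10¹⁹/6.022×10²³ = 1.310×10⁻⁴ mol.
Φ = 7.659×10⁻⁵ mol / 1.310×10⁻⁴ mol photons = 0.58.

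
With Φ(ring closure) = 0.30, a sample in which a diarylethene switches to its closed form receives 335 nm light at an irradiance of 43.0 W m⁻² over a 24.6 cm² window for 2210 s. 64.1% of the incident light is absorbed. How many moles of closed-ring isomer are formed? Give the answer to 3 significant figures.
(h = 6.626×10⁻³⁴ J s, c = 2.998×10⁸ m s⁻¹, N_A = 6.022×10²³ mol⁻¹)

1.26×10⁻⁴ mol

Photon energy at 335 nm: hc/λ = (6.626×10⁻³⁴)(2.998×10⁸)/(335×10⁻⁹) = 5.930×10⁻¹⁹ J.
Energy delivered: (43.0 W m⁻²)(24.6×10⁻⁴ m²)(2210 s) = 233.8 J.
Photons incident: 233.8 / 5.930×10⁻¹⁹ = 3.943×10²⁰, i.e. 3.943×10²⁰/6.022×10²³ = 6.548×10⁻⁴ mol.
Photons absorbed: 0.641 × 6.548×10⁻⁴ = 4.197×10⁻⁴ mol.
Product: Φ × n_abs = 0.30 × 4.197×10⁻⁴ = 1.259×10⁻⁴ mol.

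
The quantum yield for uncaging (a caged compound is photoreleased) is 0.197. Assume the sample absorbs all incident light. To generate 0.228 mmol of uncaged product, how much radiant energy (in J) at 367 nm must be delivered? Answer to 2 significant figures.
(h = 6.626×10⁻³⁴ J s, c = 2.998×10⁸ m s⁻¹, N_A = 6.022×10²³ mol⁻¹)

380 J

Product: 0.228 mmol = 2.28×10⁻⁴ mol.
Photons that must be absorbed: 2.28×10⁻⁴ / 0.197 = 0.001157 mol.
Photon energy: hc/λ = 5.413×10⁻¹⁹ J; per mole, 3.260×10⁵ J mol⁻¹.
Energy required: 0.001157 × 3.260×10⁵ = 380 J.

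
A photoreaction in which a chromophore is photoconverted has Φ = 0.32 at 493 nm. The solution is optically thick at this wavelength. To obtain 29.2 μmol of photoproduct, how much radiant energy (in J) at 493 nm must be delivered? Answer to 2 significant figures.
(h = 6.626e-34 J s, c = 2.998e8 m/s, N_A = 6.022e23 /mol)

Product: 29.2 μmol = 2.92e-5 mol.
Photons that must be absorbed: 2.92e-5 / 0.32 = 9.125e-5 mol.
Photon energy: hc/λ = 4.029e-19 J; per mole, 2.426e5 J mol⁻¹.
Energy required: 9.125e-5 × 2.426e5 = 22 J.

22 J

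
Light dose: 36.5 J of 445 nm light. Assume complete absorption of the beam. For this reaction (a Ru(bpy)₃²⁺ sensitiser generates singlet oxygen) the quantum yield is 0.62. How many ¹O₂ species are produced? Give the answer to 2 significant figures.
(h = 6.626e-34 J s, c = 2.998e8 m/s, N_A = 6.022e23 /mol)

Photon energy at 445 nm: hc/λ = (6.626e-34)(2.998e8)/(445e-9) = 4.464e-19 J.
Photons incident: 36.5 / 4.464e-19 = 8.177e19, i.e. 8.177e19/6.022e23 = 1.358e-4 mol.
Product: Φ × n_abs = 0.62 × 1.358e-4 = 8.420e-5 mol.
As a count: 8.420e-5 × 6.022e23 = 5.1e19.

5.1e19 species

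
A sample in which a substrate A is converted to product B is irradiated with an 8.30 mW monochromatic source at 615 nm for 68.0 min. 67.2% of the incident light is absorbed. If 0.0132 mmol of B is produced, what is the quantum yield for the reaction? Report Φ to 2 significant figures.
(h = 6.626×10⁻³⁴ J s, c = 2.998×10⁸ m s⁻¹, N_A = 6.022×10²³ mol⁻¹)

Φ = 0.11

Product: 0.0132 mmol = 1.32×10⁻⁵ mol.
Photon energy at 615 nm: hc/λ = (6.626×10⁻³⁴)(2.998×10⁸)/(615×10⁻⁹) = 3.230×10⁻¹⁹ J.
Energy delivered: (8.30 mW)(4080 s) = 33.86 J.
Photons incident: 33.86 / 3.230×10⁻¹⁹ = 1.048×10²⁰, i.e. 1.048×10²⁰/6.022×10²³ = 1.740×10⁻⁴ mol.
Photons absorbed: 0.672 × 1.740×10⁻⁴ = 1.169×10⁻⁴ mol.
Φ = 1.32×10⁻⁵ mol / 1.169×10⁻⁴ mol photons = 0.11.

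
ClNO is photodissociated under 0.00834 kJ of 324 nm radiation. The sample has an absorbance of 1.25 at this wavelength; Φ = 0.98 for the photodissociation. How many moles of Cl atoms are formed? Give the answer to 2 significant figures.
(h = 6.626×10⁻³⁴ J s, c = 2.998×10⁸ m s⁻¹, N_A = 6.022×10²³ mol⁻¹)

Photon energy at 324 nm: hc/λ = (6.626×10⁻³⁴)(2.998×10⁸)/(324×10⁻⁹) = 6.131×10⁻¹⁹ J.
Incident energy: 0.00834 kJ = 8.34 J.
Photons incident: 8.34 / 6.131×10⁻¹⁹ = 1.360×10¹⁹, i.e. 1.360×10¹⁹/6.022×10²³ = 2.258×10⁻⁵ mol.
Fraction absorbed: 1 − 10^(−1.25) = 0.9438.
Photons absorbed: 0.9438 × 2.258×10⁻⁵ = 2.131×10⁻⁵ mol.
Product: Φ × n_abs = 0.98 × 2.131×10⁻⁵ = 2.088×10⁻⁵ mol.

2.1×10⁻⁵ mol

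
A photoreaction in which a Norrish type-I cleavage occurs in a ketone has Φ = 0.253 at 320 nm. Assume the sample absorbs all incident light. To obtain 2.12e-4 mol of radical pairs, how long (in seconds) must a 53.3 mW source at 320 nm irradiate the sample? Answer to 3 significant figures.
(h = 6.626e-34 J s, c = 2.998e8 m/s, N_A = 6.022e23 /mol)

t ≈ 5880 s

Photons that must be absorbed: 2.12e-4 / 0.253 = 8.379e-4 mol.
Photon energy: hc/λ = 6.208e-19 J; per mole, 3.738e5 J mol⁻¹.
Energy required: 8.379e-4 × 3.738e5 = 313.2 J.
Time: 313.2 J / 0.0533 W = 5880 s.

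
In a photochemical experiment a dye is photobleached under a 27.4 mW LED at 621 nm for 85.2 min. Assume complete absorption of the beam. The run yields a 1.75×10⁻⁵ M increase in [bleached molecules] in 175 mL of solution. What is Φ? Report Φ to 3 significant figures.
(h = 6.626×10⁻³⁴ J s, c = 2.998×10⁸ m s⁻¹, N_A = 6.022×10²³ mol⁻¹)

Φ = 0.00421

Product: (1.75×10⁻⁵ M)(0.175 L) = 3.062×10⁻⁶ mol.
Photon energy at 621 nm: hc/λ = (6.626×10⁻³⁴)(2.998×10⁸)/(621×10⁻⁹) = 3.199×10⁻¹⁹ J.
Energy delivered: (27.4 mW)(5112 s) = 140.1 J.
Photons incident: 140.1 / 3.199×10⁻¹⁹ = 4.379×10²⁰, i.e. 4.379×10²⁰/6.022×10²³ = 7.272×10⁻⁴ mol.
Φ = 3.062×10⁻⁶ mol / 7.272×10⁻⁴ mol photons = 0.00421.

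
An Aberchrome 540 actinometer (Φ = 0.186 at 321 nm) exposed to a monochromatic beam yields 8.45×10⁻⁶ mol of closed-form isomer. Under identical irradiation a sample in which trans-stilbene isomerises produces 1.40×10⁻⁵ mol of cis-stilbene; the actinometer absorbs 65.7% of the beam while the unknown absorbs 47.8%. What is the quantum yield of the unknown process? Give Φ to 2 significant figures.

Φ = 0.42

Photons absorbed by the actinometer: 8.45×10⁻⁶ / 0.186 = 4.543×10⁻⁵ mol.
Incident flux: 4.543×10⁻⁵ / 0.657 = 6.915×10⁻⁵ einstein.
Absorbed by unknown: 0.478 × 6.915×10⁻⁵ = 3.305×10⁻⁵ mol.
Φ(unknown) = 1.40×10⁻⁵ / 3.305×10⁻⁵ = 0.42.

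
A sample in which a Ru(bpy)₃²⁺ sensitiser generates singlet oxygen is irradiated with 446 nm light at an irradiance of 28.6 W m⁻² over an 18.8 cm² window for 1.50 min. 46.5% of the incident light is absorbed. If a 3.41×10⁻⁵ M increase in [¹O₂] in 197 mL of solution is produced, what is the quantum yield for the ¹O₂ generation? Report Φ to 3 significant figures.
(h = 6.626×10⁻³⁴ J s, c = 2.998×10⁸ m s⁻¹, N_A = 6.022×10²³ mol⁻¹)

Product: (3.41×10⁻⁵ M)(0.197 L) = 6.718×10⁻⁶ mol.
Photon energy at 446 nm: hc/λ = (6.626×10⁻³⁴)(2.998×10⁸)/(446×10⁻⁹) = 4.454×10⁻¹⁹ J.
Energy delivered: (28.6 W m⁻²)(18.8×10⁻⁴ m²)(90 s) = 4.839 J.
Photons incident: 4.839 / 4.454×10⁻¹⁹ = 1.086×10¹⁹, i.e. 1.086×10¹⁹/6.022×10²³ = 1.803×10⁻⁵ mol.
Photons absorbed: 0.465 × 1.803×10⁻⁵ = 8.384×10⁻⁶ mol.
Φ = 6.718×10⁻⁶ mol / 8.384×10⁻⁶ mol photons = 0.801.

Φ = 0.801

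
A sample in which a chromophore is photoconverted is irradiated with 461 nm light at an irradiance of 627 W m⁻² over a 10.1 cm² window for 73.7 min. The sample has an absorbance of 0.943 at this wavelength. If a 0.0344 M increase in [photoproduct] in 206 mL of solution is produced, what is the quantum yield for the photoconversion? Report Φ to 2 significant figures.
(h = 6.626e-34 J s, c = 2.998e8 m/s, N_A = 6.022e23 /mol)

Product: (0.0344 M)(0.206 L) = 0.007086 mol.
Photon energy at 461 nm: hc/λ = (6.626e-34)(2.998e8)/(461e-9) = 4.309e-19 J.
Energy delivered: (627 W m⁻²)(10.1e-4 m²)(4422 s) = 2800 J.
Photons incident: 2800 / 4.309e-19 = 6.498e21, i.e. 6.498e21/6.022e23 = 0.01079 mol.
Fraction absorbed: 1 − 10^(−0.943) = 0.8860.
Photons absorbed: 0.8860 × 0.01079 = 0.009560 mol.
Φ = 0.007086 mol / 0.009560 mol photons = 0.74.

Φ = 0.74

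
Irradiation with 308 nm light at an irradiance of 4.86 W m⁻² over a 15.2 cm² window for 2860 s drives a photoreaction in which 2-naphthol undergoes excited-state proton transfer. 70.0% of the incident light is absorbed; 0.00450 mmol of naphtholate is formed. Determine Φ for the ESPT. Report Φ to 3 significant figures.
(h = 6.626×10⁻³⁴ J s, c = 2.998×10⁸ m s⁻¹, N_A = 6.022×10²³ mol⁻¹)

Product: 0.00450 mmol = 4.50×10⁻⁶ mol.
Photon energy at 308 nm: hc/λ = (6.626×10⁻³⁴)(2.998×10⁸)/(308×10⁻⁹) = 6.450×10⁻¹⁹ J.
Energy delivered: (4.86 W m⁻²)(15.2×10⁻⁴ m²)(2860 s) = 21.13 J.
Photons incident: 21.13 / 6.450×10⁻¹⁹ = 3.276×10¹⁹, i.e. 3.276×10¹⁹/6.022×10²³ = 5.440×10⁻⁵ mol.
Photons absorbed: 0.700 × 5.440×10⁻⁵ = 3.808×10⁻⁵ mol.
Φ = 4.50×10⁻⁶ mol / 3.808×10⁻⁵ mol photons = 0.118.

Φ = 0.118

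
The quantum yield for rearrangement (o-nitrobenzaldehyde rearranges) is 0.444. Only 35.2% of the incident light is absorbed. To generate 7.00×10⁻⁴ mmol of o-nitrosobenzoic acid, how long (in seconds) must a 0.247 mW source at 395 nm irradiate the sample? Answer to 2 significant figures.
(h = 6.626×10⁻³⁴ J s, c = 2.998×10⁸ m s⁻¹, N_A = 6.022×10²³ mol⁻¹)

Product: 7.00×10⁻⁴ mmol = 7.00×10⁻⁷ mol.
Photons that must be absorbed: 7.00×10⁻⁷ / 0.444 = 1.577×10⁻⁶ mol.
Incident photons needed: 1.577×10⁻⁶ / 0.352 = 4.480×10⁻⁶ mol.
Photon energy: hc/λ = 5.029×10⁻¹⁹ J; per mole, 3.028×10⁵ J mol⁻¹.
Energy required: 4.480×10⁻⁶ × 3.028×10⁵ = 1.357 J.
Time: 1.357 J / 0.000247 W = 5500 s.

t ≈ 5500 s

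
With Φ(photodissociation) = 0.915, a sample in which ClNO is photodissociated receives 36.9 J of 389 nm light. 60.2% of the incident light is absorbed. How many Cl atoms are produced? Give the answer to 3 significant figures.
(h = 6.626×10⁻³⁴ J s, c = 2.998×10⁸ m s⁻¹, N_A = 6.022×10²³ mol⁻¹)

Photon energy at 389 nm: hc/λ = (6.626×10⁻³⁴)(2.998×10⁸)/(389×10⁻⁹) = 5.107×10⁻¹⁹ J.
Photons incident: 36.9 / 5.107×10⁻¹⁹ = 7.225×10¹⁹, i.e. 7.225×10¹⁹/6.022×10²³ = 1.200×10⁻⁴ mol.
Photons absorbed: 0.602 × 1.200×10⁻⁴ = 7.224×10⁻⁵ mol.
Product: Φ × n_abs = 0.915 × 7.224×10⁻⁵ = 6.610×10⁻⁵ mol.
As a count: 6.610×10⁻⁵ × 6.022×10²³ = 3.98×10¹⁹.

3.98×10¹⁹ atoms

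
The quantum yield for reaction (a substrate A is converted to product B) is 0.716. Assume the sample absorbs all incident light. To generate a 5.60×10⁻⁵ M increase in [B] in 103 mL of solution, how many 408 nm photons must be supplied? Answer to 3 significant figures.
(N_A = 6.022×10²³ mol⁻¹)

Product: (5.60×10⁻⁵ M)(0.103 L) = 5.768×10⁻⁶ mol.
Photons that must be absorbed: 5.768×10⁻⁶ / 0.716 = 8.056×10⁻⁶ mol.
Photon count: 8.056×10⁻⁶ × 6.022×10²³ = 4.85×10¹⁸.

4.85×10¹⁸ photons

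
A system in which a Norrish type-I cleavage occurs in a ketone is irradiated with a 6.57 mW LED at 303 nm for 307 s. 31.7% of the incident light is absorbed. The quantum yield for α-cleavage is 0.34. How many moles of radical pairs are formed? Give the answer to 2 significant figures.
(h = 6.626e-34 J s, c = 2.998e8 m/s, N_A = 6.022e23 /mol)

Photon energy at 303 nm: hc/λ = (6.626e-34)(2.998e8)/(303e-9) = 6.556e-19 J.
Energy delivered: (6.57 mW)(307 s) = 2.017 J.
Photons incident: 2.017 / 6.556e-19 = 3.077e18, i.e. 3.077e18/6.022e23 = 5.110e-6 mol.
Photons absorbed: 0.317 × 5.110e-6 = 1.620e-6 mol.
Product: Φ × n_abs = 0.34 × 1.620e-6 = 5.508e-7 mol.

5.5e-7 mol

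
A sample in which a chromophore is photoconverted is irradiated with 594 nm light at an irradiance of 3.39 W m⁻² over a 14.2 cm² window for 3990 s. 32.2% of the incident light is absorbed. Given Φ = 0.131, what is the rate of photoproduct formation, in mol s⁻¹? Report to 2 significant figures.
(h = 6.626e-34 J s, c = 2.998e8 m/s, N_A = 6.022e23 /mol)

Photon energy at 594 nm: hc/λ = (6.626e-34)(2.998e8)/(594e-9) = 3.344e-19 J.
Energy delivered: (3.39 W m⁻²)(14.2e-4 m²)(3990 s) = 19.21 J.
Photons incident: 19.21 / 3.344e-19 = 5.745e19, i.e. 5.745e19/6.022e23 = 9.540e-5 mol.
Photons absorbed: 0.322 × 9.540e-5 = 3.072e-5 mol.
Product formed: 0.131 × 3.072e-5 = 4.024e-6 mol.
Rate: 4.024e-6 / 3990 s = 1.0e-9 mol s⁻¹.

1.0e-9 mol s⁻¹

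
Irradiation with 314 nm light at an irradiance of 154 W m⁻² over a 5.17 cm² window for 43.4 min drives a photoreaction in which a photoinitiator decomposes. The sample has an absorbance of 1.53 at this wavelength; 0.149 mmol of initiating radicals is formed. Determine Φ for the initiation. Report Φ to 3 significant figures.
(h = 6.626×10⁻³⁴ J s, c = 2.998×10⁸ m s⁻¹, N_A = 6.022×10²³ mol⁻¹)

Φ = 0.282

Product: 0.149 mmol = 1.49×10⁻⁴ mol.
Photon energy at 314 nm: hc/λ = (6.626×10⁻³⁴)(2.998×10⁸)/(314×10⁻⁹) = 6.326×10⁻¹⁹ J.
Energy delivered: (154 W m⁻²)(5.17×10⁻⁴ m²)(2604 s) = 207.3 J.
Photons incident: 207.3 / 6.326×10⁻¹⁹ = 3.277×10²⁰, i.e. 3.277×10²⁰/6.022×10²³ = 5.442×10⁻⁴ mol.
Fraction absorbed: 1 − 10^(−1.53) = 0.9705.
Photons absorbed: 0.9705 × 5.442×10⁻⁴ = 5.281×10⁻⁴ mol.
Φ = 1.49×10⁻⁴ mol / 5.281×10⁻⁴ mol photons = 0.282.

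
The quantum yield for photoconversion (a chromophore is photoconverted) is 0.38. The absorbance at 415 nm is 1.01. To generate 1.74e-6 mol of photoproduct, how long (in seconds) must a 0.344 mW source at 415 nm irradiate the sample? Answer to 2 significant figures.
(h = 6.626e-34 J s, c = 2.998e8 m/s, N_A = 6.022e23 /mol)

t ≈ 4300 s

Photons that must be absorbed: 1.74e-6 / 0.38 = 4.579e-6 mol.
Fraction absorbed: 1 − 10^(−1.01) = 0.9023.
Incident photons needed: 4.579e-6 / 0.9023 = 5.075e-6 mol.
Photon energy: hc/λ = 4.787e-19 J; per mole, 2.883e5 J mol⁻¹.
Energy required: 5.075e-6 × 2.883e5 = 1.463 J.
Time: 1.463 J / 0.000344 W = 4300 s.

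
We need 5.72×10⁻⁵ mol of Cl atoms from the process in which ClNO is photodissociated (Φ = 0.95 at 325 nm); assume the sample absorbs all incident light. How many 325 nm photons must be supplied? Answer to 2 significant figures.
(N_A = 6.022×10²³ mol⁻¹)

Photons that must be absorbed: 5.72×10⁻⁵ / 0.95 = 6.021×10⁻⁵ mol.
Photon count: 6.021×10⁻⁵ × 6.022×10²³ = 3.6×10¹⁹.

3.6×10¹⁹ photons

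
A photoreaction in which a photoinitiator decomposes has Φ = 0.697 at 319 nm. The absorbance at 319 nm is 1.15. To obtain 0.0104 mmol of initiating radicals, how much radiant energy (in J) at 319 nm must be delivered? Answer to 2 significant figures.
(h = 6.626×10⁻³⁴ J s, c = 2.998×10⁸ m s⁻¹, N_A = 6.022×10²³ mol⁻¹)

6.0 J

Product: 0.0104 mmol = 1.04×10⁻⁵ mol.
Photons that must be absorbed: 1.04×10⁻⁵ / 0.697 = 1.492×10⁻⁵ mol.
Fraction absorbed: 1 − 10^(−1.15) = 0.9292.
Incident photons needed: 1.492×10⁻⁵ / 0.9292 = 1.606×10⁻⁵ mol.
Photon energy: hc/λ = 6.227×10⁻¹⁹ J; per mole, 3.750×10⁵ J mol⁻¹.
Energy required: 1.606×10⁻⁵ × 3.750×10⁵ = 6.0 J.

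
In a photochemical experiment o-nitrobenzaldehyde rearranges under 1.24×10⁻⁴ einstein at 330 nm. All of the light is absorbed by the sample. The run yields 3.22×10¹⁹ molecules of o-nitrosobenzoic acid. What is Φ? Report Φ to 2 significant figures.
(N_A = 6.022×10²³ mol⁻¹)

Product: 3.22×10¹⁹ / 6.022×10²³ = 5.347×10⁻⁵ mol.
Φ = 5.347×10⁻⁵ mol / 1.24×10⁻⁴ mol photons = 0.43.

Φ = 0.43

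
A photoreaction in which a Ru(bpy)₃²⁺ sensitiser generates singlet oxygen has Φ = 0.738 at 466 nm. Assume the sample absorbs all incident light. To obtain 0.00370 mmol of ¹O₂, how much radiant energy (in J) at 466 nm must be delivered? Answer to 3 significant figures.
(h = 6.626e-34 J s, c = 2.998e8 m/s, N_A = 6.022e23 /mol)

Product: 0.00370 mmol = 3.70e-6 mol.
Photons that must be absorbed: 3.70e-6 / 0.738 = 5.014e-6 mol.
Photon energy: hc/λ = 4.263e-19 J; per mole, 2.567e5 J mol⁻¹.
Energy required: 5.014e-6 × 2.567e5 = 1.29 J.

1.29 J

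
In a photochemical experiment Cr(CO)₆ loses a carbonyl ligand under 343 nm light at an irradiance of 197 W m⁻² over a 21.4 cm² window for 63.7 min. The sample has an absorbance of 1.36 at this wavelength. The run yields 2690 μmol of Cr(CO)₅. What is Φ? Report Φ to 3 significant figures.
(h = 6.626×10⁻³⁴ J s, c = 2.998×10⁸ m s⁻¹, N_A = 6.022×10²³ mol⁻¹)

Product: 2690 μmol = 0.00269 mol.
Photon energy at 343 nm: hc/λ = (6.626×10⁻³⁴)(2.998×10⁸)/(343×10⁻⁹) = 5.791×10⁻¹⁹ J.
Energy delivered: (197 W m⁻²)(21.4×10⁻⁴ m²)(3822 s) = 1611 J.
Photons incident: 1611 / 5.791×10⁻¹⁹ = 2.782×10²¹, i.e. 2.782×10²¹/6.022×10²³ = 0.004620 mol.
Fraction absorbed: 1 − 10^(−1.36) = 0.9563.
Photons absorbed: 0.9563 × 0.004620 = 0.004418 mol.
Φ = 0.00269 mol / 0.004418 mol photons = 0.609.

Φ = 0.609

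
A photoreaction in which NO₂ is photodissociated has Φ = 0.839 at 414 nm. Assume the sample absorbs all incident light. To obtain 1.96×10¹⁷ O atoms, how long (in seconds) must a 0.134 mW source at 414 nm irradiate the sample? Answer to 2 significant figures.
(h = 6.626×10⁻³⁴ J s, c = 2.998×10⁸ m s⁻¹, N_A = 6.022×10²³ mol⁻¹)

t ≈ 840 s

Product: 1.96×10¹⁷ / 6.022×10²³ = 3.255×10⁻⁷ mol.
Photons that must be absorbed: 3.255×10⁻⁷ / 0.839 = 3.880×10⁻⁷ mol.
Photon energy: hc/λ = 4.798×10⁻¹⁹ J; per mole, 2.889×10⁵ J mol⁻¹.
Energy required: 3.880×10⁻⁷ × 2.889×10⁵ = 0.1121 J.
Time: 0.1121 J / 0.000134 W = 840 s.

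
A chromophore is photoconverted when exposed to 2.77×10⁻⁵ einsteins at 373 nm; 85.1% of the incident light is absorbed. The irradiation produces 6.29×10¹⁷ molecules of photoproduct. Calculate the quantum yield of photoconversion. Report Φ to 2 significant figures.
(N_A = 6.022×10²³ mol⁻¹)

Product: 6.29×10¹⁷ / 6.022×10²³ = 1.045×10⁻⁶ mol.
Photons absorbed: 0.851 × 2.77×10⁻⁵ = 2.357×10⁻⁵ mol.
Φ = 1.045×10⁻⁶ mol / 2.357×10⁻⁵ mol photons = 0.044.

Φ = 0.044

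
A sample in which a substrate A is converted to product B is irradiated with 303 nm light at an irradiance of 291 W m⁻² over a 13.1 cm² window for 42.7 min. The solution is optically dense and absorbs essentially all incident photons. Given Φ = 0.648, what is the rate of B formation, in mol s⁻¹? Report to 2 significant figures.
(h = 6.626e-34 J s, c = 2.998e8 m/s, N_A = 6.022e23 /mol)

Photon energy at 303 nm: hc/λ = (6.626e-34)(2.998e8)/(303e-9) = 6.556e-19 J.
Energy delivered: (291 W m⁻²)(13.1e-4 m²)(2562 s) = 976.7 J.
Photons incident: 976.7 / 6.556e-19 = 1.490e21, i.e. 1.490e21/6.022e23 = 0.002474 mol.
Product formed: 0.648 × 0.002474 = 0.001603 mol.
Rate: 0.001603 / 2562 s = 6.3e-7 mol s⁻¹.

6.3e-7 mol s⁻¹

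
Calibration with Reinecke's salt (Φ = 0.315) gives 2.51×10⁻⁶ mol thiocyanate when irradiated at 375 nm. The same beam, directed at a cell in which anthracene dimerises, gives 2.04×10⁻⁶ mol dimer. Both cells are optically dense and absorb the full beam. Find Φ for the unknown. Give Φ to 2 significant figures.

Photons absorbed by the actinometer: 2.51×10⁻⁶ / 0.315 = 7.968×10⁻⁶ mol.
Φ(unknown) = 2.04×10⁻⁶ / 7.968×10⁻⁶ = 0.26.

Φ = 0.26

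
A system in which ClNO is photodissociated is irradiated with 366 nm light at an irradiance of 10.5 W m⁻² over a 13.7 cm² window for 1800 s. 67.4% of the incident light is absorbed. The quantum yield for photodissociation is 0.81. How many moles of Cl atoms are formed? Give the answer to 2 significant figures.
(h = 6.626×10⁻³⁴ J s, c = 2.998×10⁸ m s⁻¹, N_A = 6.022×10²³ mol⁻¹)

Photon energy at 366 nm: hc/λ = (6.626×10⁻³⁴)(2.998×10⁸)/(366×10⁻⁹) = 5.428×10⁻¹⁹ J.
Energy delivered: (10.5 W m⁻²)(13.7×10⁻⁴ m²)(1800 s) = 25.89 J.
Photons incident: 25.89 / 5.428×10⁻¹⁹ = 4.770×10¹⁹, i.e. 4.770×10¹⁹/6.022×10²³ = 7.921×10⁻⁵ mol.
Photons absorbed: 0.674 × 7.921×10⁻⁵ = 5.339×10⁻⁵ mol.
Product: Φ × n_abs = 0.81 × 5.339×10⁻⁵ = 4.325×10⁻⁵ mol.

4.3×10⁻⁵ mol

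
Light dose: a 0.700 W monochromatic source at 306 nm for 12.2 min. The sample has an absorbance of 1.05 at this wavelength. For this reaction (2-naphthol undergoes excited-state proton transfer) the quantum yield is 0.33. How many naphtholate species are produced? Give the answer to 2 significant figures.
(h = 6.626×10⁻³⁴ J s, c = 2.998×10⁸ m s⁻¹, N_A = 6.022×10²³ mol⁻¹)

2.4×10²⁰ species

Photon energy at 306 nm: hc/λ = (6.626×10⁻³⁴)(2.998×10⁸)/(306×10⁻⁹) = 6.492×10⁻¹⁹ J.
Energy delivered: (0.700 W)(732 s) = 512.4 J.
Photons incident: 512.4 / 6.492×10⁻¹⁹ = 7.893×10²⁰, i.e. 7.893×10²⁰/6.022×10²³ = 0.001311 mol.
Fraction absorbed: 1 − 10^(−1.05) = 0.9109.
Photons absorbed: 0.9109 × 0.001311 = 0.001194 mol.
Product: Φ × n_abs = 0.33 × 0.001194 = 3.940×10⁻⁴ mol.
As a count: 3.940×10⁻⁴ × 6.022×10²³ = 2.4×10²⁰.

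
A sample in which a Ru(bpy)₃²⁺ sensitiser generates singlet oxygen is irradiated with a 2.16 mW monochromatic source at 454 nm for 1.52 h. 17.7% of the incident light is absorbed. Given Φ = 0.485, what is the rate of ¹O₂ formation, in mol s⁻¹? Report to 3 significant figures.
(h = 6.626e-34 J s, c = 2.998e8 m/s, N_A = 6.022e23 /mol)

Photon energy at 454 nm: hc/λ = (6.626e-34)(2.998e8)/(454e-9) = 4.375e-19 J.
Energy delivered: (2.16 mW)(5472 s) = 11.82 J.
Photons incident: 11.82 / 4.375e-19 = 2.702e19, i.e. 2.702e19/6.022e23 = 4.487e-5 mol.
Photons absorbed: 0.177 × 4.487e-5 = 7.942e-6 mol.
Product formed: 0.485 × 7.942e-6 = 3.852e-6 mol.
Rate: 3.852e-6 / 5472 s = 7.04e-10 mol s⁻¹.

7.04e-10 mol s⁻¹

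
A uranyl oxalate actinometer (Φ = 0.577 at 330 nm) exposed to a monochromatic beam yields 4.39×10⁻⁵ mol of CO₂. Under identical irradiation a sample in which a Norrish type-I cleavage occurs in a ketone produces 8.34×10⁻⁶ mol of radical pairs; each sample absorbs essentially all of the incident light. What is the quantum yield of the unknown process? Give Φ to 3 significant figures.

Photons absorbed by the actinometer: 4.39×10⁻⁵ / 0.577 = 7.608×10⁻⁵ mol.
Φ(unknown) = 8.34×10⁻⁶ / 7.608×10⁻⁵ = 0.110.

Φ = 0.110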